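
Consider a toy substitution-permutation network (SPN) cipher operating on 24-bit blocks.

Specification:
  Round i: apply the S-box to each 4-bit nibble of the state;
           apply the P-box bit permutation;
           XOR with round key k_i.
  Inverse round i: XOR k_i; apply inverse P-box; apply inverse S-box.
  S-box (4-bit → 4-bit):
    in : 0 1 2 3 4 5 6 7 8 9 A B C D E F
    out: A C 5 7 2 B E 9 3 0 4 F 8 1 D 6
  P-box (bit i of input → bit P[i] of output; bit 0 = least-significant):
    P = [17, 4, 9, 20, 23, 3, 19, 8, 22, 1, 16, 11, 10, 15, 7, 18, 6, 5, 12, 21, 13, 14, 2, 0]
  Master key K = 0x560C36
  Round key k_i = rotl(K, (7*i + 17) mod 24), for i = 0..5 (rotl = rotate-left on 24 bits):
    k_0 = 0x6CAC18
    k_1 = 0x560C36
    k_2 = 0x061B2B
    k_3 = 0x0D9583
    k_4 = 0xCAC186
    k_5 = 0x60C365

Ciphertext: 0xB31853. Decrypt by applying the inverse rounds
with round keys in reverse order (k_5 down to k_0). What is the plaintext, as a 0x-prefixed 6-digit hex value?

0x107B45

s_0 = ciphertext = 0xB31853
s_1 = InvRound(s_0, k_5) = 0xFF4B7B
s_2 = InvRound(s_1, k_4) = 0x156146
s_3 = InvRound(s_2, k_3) = 0xB239AC
s_4 = InvRound(s_3, k_2) = 0xEC14D1
s_5 = InvRound(s_4, k_1) = 0x1BA027
s_6 = InvRound(s_5, k_0) = 0x107B45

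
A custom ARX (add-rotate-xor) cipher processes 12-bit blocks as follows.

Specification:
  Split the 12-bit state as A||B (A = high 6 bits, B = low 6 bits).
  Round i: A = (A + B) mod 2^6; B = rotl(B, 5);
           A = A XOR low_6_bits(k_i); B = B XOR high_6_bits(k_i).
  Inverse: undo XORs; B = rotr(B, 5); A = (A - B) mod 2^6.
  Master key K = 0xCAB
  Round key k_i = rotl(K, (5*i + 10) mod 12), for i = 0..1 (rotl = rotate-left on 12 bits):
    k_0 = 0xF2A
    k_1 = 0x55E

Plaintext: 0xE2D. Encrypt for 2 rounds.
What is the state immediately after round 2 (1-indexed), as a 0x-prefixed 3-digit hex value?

s_0 = plaintext = 0xE2D
s_1 = Round(s_0, k_0) = 0x3CA
s_2 = Round(s_1, k_1) = 0x1D0

0x1D0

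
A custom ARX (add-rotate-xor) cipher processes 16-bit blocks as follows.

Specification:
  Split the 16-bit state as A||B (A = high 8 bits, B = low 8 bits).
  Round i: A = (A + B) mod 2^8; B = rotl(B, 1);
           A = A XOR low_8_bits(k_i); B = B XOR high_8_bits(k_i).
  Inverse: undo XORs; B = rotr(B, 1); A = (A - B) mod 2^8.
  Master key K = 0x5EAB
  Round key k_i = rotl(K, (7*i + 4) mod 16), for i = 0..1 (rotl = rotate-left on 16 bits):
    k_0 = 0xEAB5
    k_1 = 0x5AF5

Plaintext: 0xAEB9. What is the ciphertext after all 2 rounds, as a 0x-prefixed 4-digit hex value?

s_0 = plaintext = 0xAEB9
s_1 = Round(s_0, k_0) = 0xD299
s_2 = Round(s_1, k_1) = 0x9E69

0x9E69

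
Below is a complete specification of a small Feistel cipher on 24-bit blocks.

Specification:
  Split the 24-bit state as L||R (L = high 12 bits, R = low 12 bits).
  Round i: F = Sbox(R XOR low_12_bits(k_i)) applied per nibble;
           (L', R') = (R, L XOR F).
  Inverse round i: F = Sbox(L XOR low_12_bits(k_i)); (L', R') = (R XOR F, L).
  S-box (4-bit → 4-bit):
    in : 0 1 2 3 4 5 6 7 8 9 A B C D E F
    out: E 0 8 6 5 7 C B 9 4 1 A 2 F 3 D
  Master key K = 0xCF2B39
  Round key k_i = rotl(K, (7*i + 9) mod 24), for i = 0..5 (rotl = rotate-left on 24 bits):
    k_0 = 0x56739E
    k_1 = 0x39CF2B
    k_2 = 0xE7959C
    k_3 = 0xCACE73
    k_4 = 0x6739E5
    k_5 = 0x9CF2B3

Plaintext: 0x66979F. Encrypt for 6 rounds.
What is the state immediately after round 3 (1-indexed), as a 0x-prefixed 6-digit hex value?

s_0 = plaintext = 0x66979F
s_1 = Round(s_0, k_0) = 0x79F389
s_2 = Round(s_1, k_1) = 0x389587
s_3 = Round(s_2, k_2) = 0x587D83
s_4 = Round(s_3, k_3) = 0xD83359
s_5 = Round(s_4, k_4) = 0x359C21
s_6 = Round(s_5, k_5) = 0xC21011

0x587D83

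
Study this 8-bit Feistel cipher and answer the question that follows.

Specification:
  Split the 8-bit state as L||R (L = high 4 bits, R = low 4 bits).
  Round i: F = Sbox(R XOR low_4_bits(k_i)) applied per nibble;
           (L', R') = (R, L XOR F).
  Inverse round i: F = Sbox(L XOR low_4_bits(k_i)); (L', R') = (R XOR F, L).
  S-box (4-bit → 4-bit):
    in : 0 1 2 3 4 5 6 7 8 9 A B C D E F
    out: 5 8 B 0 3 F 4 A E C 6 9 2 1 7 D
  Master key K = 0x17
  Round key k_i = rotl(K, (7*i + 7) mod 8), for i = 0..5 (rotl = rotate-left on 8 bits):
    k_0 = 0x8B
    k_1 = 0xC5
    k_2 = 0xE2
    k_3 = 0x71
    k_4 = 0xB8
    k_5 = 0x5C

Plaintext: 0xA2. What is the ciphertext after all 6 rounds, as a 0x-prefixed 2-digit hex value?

s_0 = plaintext = 0xA2
s_1 = Round(s_0, k_0) = 0x26
s_2 = Round(s_1, k_1) = 0x62
s_3 = Round(s_2, k_2) = 0x23
s_4 = Round(s_3, k_3) = 0x39
s_5 = Round(s_4, k_4) = 0x9B
s_6 = Round(s_5, k_5) = 0xB3

0xB3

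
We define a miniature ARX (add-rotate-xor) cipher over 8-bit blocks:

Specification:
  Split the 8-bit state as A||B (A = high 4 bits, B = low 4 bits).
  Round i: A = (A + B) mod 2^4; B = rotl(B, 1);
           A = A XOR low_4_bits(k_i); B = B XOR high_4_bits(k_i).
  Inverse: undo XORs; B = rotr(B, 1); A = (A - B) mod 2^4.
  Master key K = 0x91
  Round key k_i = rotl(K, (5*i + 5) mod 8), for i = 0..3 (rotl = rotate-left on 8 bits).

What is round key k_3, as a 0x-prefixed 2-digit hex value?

0x19

K = 0x91
k_0 = rotl(K, (5*0+5) mod 8) = rotl(K, 5) = 0x32
k_1 = rotl(K, (5*1+5) mod 8) = rotl(K, 2) = 0x46
k_2 = rotl(K, (5*2+5) mod 8) = rotl(K, 7) = 0xC8
k_3 = rotl(K, (5*3+5) mod 8) = rotl(K, 4) = 0x19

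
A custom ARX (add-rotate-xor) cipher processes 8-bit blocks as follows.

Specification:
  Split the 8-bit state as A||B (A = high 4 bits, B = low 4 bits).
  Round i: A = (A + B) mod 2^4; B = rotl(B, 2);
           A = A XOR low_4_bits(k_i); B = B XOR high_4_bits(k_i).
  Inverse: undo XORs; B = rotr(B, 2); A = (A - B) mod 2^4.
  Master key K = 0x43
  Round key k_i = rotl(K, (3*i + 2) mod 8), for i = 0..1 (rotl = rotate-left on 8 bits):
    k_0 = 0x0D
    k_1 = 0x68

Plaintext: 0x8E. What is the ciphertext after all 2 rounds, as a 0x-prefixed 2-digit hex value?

s_0 = plaintext = 0x8E
s_1 = Round(s_0, k_0) = 0xBB
s_2 = Round(s_1, k_1) = 0xE8

0xE8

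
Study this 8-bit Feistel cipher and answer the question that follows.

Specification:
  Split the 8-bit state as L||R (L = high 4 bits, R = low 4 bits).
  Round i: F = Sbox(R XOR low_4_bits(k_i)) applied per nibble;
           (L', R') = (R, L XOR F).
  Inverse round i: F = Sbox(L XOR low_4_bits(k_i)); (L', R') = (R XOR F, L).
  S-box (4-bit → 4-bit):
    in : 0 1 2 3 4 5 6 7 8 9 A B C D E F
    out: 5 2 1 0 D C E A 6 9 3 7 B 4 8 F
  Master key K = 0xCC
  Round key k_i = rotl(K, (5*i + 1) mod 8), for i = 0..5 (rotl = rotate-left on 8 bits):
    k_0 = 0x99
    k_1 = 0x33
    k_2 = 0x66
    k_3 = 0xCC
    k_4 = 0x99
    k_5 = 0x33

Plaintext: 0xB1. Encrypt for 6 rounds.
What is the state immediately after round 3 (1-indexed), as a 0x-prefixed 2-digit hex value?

s_0 = plaintext = 0xB1
s_1 = Round(s_0, k_0) = 0x1D
s_2 = Round(s_1, k_1) = 0xD9
s_3 = Round(s_2, k_2) = 0x92
s_4 = Round(s_3, k_3) = 0x21
s_5 = Round(s_4, k_4) = 0x14
s_6 = Round(s_5, k_5) = 0x4B

0x92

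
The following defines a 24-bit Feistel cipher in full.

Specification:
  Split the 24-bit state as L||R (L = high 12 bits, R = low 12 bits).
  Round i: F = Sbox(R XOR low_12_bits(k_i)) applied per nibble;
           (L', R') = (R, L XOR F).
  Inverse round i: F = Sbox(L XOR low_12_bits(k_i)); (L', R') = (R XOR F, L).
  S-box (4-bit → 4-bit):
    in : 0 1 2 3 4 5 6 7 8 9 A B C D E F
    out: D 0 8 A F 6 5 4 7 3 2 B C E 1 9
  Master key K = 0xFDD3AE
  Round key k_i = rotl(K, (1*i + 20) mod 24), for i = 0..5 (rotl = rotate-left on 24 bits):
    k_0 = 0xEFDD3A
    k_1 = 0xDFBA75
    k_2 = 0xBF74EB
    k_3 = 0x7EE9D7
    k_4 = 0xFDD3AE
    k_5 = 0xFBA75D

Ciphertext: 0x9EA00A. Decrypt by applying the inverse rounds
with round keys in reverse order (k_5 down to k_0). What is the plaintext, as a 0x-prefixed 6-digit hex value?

s_0 = ciphertext = 0x9EA00A
s_1 = InvRound(s_0, k_5) = 0x1BE9EA
s_2 = InvRound(s_1, k_4) = 0x1E71BE
s_3 = InvRound(s_2, k_3) = 0x6131E7
s_4 = InvRound(s_3, k_2) = 0x970613
s_5 = InvRound(s_4, k_1) = 0xCC5970
s_6 = InvRound(s_5, k_0) = 0x9E9CC5

0x9E9CC5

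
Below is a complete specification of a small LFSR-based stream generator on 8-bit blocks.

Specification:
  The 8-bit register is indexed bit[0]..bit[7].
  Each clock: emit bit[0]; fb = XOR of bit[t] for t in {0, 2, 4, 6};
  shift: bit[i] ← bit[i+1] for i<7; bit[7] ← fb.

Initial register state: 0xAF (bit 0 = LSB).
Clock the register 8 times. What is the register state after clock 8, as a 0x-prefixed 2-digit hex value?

reg_0 = 0xAF
clock 1: out=1, reg = 0x57
clock 2: out=1, reg = 0x2B
clock 3: out=1, reg = 0x95
clock 4: out=1, reg = 0xCA
clock 5: out=0, reg = 0xE5
clock 6: out=1, reg = 0xF2
clock 7: out=0, reg = 0x79
clock 8: out=1, reg = 0xBC

0xBC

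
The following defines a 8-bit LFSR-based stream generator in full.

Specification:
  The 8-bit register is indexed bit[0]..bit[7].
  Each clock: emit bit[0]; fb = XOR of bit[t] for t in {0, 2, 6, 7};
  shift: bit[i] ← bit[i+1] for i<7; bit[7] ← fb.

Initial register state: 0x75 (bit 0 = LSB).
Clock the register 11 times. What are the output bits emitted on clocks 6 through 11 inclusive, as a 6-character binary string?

110110

reg_0 = 0x75
clock 1: out=1, reg = 0xBA
clock 2: out=0, reg = 0xDD
clock 3: out=1, reg = 0x6E
clock 4: out=0, reg = 0x37
clock 5: out=1, reg = 0x1B
clock 6: out=1, reg = 0x8D
clock 7: out=1, reg = 0xC6
clock 8: out=0, reg = 0xE3
clock 9: out=1, reg = 0xF1
clock 10: out=1, reg = 0xF8
clock 11: out=0, reg = 0x7C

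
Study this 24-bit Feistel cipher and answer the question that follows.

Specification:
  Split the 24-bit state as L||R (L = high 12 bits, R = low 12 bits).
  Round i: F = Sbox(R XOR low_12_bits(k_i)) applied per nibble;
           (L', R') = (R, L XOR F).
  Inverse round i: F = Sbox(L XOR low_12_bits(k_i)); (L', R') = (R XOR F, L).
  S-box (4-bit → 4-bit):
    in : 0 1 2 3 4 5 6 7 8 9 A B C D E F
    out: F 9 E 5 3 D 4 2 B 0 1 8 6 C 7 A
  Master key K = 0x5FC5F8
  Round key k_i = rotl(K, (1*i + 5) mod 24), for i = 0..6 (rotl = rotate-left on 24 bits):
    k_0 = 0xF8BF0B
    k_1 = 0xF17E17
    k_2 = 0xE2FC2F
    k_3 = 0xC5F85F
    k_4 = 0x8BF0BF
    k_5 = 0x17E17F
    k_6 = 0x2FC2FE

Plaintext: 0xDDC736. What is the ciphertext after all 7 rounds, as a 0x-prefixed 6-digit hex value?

0x874529

s_0 = plaintext = 0xDDC736
s_1 = Round(s_0, k_0) = 0x736680
s_2 = Round(s_1, k_1) = 0x680C34
s_3 = Round(s_2, k_2) = 0xC34918
s_4 = Round(s_3, k_3) = 0x918506
s_5 = Round(s_4, k_4) = 0x506498
s_6 = Round(s_5, k_5) = 0x498874
s_7 = Round(s_6, k_6) = 0x874529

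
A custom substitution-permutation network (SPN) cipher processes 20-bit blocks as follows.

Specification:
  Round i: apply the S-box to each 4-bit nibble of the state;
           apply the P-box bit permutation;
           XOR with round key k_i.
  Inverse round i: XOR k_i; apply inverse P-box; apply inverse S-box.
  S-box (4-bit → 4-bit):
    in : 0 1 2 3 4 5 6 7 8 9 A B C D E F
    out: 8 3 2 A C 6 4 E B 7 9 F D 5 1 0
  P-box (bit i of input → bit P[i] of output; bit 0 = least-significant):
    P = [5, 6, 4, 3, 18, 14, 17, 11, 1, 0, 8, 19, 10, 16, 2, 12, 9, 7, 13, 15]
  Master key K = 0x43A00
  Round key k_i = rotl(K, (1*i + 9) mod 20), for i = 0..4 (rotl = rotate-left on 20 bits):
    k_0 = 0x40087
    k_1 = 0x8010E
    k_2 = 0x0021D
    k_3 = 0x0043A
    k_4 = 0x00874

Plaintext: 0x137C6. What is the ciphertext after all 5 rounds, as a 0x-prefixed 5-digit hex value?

s_0 = plaintext = 0x137C6
s_1 = Round(s_0, k_0) = 0xB1B16
s_2 = Round(s_1, k_1) = 0x5E69D
s_3 = Round(s_2, k_2) = 0x667AD
s_4 = Round(s_3, k_3) = 0xC2D0F
s_5 = Round(s_4, k_4) = 0x1A376

0x1A376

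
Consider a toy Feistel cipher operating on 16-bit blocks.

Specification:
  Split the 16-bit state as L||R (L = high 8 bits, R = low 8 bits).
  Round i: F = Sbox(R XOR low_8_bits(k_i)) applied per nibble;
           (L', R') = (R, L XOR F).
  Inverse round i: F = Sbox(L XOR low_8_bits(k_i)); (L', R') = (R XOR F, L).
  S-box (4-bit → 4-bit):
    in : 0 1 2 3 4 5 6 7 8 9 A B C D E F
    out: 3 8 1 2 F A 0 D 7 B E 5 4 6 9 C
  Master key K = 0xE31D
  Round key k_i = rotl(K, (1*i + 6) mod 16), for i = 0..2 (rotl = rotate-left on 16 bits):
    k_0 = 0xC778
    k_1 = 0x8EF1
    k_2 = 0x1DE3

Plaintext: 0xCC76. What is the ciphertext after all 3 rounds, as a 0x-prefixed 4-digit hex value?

0x491B

s_0 = plaintext = 0xCC76
s_1 = Round(s_0, k_0) = 0x76F5
s_2 = Round(s_1, k_1) = 0xF549
s_3 = Round(s_2, k_2) = 0x491B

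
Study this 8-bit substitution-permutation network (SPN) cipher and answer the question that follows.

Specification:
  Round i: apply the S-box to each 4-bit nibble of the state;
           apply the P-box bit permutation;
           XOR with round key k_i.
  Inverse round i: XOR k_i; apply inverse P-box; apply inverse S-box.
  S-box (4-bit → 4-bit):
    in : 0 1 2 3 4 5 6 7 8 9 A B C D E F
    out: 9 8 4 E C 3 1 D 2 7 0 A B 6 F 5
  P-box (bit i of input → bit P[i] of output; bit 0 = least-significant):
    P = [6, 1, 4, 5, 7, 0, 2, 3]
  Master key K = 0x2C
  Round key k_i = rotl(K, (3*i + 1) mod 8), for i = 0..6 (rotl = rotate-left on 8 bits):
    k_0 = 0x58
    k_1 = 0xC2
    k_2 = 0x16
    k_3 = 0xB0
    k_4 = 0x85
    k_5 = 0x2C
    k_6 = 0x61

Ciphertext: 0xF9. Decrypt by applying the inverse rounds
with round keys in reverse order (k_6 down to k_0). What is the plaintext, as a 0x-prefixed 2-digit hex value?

s_0 = ciphertext = 0xF9
s_1 = InvRound(s_0, k_6) = 0x02
s_2 = InvRound(s_1, k_5) = 0x4B
s_3 = InvRound(s_2, k_4) = 0x75
s_4 = InvRound(s_3, k_3) = 0x96
s_5 = InvRound(s_4, k_2) = 0x6A
s_6 = InvRound(s_5, k_1) = 0x01
s_7 = InvRound(s_6, k_0) = 0xBF

0xBF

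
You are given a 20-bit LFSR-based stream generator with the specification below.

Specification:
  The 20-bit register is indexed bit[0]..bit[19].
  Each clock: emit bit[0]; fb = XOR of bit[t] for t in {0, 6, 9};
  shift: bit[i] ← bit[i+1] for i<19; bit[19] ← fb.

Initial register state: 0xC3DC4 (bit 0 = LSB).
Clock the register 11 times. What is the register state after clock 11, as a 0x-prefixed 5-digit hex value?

0x65B87

reg_0 = 0xC3DC4
clock 1: out=0, reg = 0xE1EE2
clock 2: out=0, reg = 0x70F71
clock 3: out=1, reg = 0xB87B8
clock 4: out=0, reg = 0xDC3DC
clock 5: out=0, reg = 0x6E1EE
clock 6: out=0, reg = 0xB70F7
clock 7: out=1, reg = 0x5B87B
clock 8: out=1, reg = 0x2DC3D
clock 9: out=1, reg = 0x96E1E
clock 10: out=0, reg = 0xCB70F
clock 11: out=1, reg = 0x65B87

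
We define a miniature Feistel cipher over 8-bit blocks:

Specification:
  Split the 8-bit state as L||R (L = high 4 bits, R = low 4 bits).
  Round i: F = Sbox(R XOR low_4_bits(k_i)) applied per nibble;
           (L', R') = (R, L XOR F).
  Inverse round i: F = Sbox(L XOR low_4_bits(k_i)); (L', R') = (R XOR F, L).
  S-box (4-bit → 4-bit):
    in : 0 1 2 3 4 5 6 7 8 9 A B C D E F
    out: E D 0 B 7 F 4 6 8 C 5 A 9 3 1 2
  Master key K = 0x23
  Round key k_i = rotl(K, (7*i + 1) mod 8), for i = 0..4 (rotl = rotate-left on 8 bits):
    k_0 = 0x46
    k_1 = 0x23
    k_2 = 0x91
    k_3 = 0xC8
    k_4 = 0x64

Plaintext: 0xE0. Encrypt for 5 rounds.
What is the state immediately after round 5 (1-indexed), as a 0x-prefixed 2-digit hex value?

0x16

s_0 = plaintext = 0xE0
s_1 = Round(s_0, k_0) = 0x0A
s_2 = Round(s_1, k_1) = 0xAC
s_3 = Round(s_2, k_2) = 0xC9
s_4 = Round(s_3, k_3) = 0x91
s_5 = Round(s_4, k_4) = 0x16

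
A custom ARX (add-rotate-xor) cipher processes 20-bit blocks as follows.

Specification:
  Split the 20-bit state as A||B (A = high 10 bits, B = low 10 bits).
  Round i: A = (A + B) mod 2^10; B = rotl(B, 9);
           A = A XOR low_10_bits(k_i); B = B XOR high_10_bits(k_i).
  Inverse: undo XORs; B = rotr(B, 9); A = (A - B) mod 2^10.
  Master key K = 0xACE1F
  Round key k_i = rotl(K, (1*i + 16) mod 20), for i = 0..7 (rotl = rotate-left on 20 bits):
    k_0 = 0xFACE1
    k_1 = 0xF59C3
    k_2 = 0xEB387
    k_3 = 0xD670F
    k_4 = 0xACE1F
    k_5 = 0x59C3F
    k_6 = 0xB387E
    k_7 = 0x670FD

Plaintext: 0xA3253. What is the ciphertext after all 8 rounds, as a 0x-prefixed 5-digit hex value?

0x386E2

s_0 = plaintext = 0xA3253
s_1 = Round(s_0, k_0) = 0x0F8C2
s_2 = Round(s_1, k_1) = 0x30FB7
s_3 = Round(s_2, k_2) = 0xFF477
s_4 = Round(s_3, k_3) = 0xDED62
s_5 = Round(s_4, k_4) = 0xB0A02
s_6 = Round(s_5, k_5) = 0x3EC66
s_7 = Round(s_6, k_6) = 0x47EFD
s_8 = Round(s_7, k_7) = 0x386E2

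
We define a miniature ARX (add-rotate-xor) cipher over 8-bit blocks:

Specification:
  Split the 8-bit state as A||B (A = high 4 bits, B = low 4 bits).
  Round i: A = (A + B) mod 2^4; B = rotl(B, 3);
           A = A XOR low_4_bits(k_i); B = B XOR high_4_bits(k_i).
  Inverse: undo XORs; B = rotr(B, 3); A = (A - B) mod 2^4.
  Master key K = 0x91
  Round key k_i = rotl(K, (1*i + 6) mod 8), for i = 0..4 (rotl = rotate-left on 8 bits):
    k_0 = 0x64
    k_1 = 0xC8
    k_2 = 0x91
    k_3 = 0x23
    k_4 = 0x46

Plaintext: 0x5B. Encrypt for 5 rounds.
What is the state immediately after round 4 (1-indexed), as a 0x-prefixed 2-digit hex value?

0x9A

s_0 = plaintext = 0x5B
s_1 = Round(s_0, k_0) = 0x4B
s_2 = Round(s_1, k_1) = 0x71
s_3 = Round(s_2, k_2) = 0x91
s_4 = Round(s_3, k_3) = 0x9A
s_5 = Round(s_4, k_4) = 0x51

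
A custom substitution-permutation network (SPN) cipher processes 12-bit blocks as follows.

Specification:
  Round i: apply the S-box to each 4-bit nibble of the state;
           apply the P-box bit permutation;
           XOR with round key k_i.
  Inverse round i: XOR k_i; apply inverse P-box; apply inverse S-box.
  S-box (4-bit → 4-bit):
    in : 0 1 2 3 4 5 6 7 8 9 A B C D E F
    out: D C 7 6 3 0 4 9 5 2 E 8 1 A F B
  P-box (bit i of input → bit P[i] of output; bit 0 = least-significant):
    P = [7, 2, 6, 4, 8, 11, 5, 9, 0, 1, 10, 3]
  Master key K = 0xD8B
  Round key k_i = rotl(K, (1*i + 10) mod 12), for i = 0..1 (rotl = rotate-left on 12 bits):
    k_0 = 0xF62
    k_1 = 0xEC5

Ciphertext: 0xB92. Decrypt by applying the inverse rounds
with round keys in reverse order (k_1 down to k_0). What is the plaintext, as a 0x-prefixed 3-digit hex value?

s_0 = ciphertext = 0xB92
s_1 = InvRound(s_0, k_1) = 0x2CA
s_2 = InvRound(s_1, k_0) = 0x12C

0x12C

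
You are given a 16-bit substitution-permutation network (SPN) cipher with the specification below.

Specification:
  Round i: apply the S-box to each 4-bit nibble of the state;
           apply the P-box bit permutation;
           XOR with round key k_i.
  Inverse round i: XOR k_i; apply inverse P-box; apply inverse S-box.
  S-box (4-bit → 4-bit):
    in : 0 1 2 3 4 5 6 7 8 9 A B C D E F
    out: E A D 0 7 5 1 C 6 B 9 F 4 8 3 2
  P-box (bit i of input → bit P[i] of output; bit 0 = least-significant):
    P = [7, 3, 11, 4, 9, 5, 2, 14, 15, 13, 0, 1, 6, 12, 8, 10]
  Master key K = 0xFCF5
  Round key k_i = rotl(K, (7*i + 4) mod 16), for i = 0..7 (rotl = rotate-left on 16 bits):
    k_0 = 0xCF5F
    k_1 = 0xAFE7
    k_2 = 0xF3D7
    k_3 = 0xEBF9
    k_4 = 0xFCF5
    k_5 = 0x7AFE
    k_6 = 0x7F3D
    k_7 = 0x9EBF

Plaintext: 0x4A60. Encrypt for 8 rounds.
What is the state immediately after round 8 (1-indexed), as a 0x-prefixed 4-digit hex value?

0x70DE

s_0 = plaintext = 0x4A60
s_1 = Round(s_0, k_0) = 0x5405
s_2 = Round(s_1, k_1) = 0x4602
s_3 = Round(s_2, k_2) = 0x2A23
s_4 = Round(s_3, k_3) = 0x2CBF
s_5 = Round(s_4, k_4) = 0xBB98
s_6 = Round(s_5, k_5) = 0x8595
s_7 = Round(s_6, k_6) = 0xA49C
s_8 = Round(s_7, k_7) = 0x70DE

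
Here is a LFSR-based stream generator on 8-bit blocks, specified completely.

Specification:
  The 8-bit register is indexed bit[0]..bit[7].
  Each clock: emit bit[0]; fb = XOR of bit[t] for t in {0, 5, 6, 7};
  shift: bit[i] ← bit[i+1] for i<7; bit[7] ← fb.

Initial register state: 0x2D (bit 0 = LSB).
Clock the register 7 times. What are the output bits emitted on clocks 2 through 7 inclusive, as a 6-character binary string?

reg_0 = 0x2D
clock 1: out=1, reg = 0x16
clock 2: out=0, reg = 0x0B
clock 3: out=1, reg = 0x85
clock 4: out=1, reg = 0x42
clock 5: out=0, reg = 0xA1
clock 6: out=1, reg = 0xD0
clock 7: out=0, reg = 0x68

011010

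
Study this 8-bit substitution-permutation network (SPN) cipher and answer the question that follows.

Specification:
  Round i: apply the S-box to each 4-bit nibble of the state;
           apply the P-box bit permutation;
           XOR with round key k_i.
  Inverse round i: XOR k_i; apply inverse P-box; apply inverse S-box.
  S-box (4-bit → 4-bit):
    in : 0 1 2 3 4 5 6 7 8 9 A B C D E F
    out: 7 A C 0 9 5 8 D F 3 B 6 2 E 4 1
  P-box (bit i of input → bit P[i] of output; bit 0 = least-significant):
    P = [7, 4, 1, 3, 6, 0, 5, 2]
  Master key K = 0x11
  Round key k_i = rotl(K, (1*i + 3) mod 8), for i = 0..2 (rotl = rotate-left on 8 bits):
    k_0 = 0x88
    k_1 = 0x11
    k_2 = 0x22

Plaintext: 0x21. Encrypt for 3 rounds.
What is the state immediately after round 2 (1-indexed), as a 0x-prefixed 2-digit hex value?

s_0 = plaintext = 0x21
s_1 = Round(s_0, k_0) = 0xB4
s_2 = Round(s_1, k_1) = 0xB8
s_3 = Round(s_2, k_2) = 0x99

0xB8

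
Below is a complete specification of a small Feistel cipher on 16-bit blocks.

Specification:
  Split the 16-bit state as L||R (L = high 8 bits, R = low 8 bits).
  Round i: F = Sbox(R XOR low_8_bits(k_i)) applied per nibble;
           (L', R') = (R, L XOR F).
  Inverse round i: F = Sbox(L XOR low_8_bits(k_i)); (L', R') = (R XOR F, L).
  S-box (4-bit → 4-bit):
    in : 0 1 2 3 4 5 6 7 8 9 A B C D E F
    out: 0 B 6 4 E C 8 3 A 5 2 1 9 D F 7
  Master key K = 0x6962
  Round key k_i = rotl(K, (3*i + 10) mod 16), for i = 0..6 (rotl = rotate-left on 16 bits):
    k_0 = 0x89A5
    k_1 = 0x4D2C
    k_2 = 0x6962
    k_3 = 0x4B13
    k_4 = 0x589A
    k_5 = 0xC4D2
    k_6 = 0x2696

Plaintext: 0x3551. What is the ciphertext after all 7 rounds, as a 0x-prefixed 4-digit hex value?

0x1FD8

s_0 = plaintext = 0x3551
s_1 = Round(s_0, k_0) = 0x514B
s_2 = Round(s_1, k_1) = 0x4BD2
s_3 = Round(s_2, k_2) = 0xD25B
s_4 = Round(s_3, k_3) = 0x5B38
s_5 = Round(s_4, k_4) = 0x387D
s_6 = Round(s_5, k_5) = 0x7D1F
s_7 = Round(s_6, k_6) = 0x1FD8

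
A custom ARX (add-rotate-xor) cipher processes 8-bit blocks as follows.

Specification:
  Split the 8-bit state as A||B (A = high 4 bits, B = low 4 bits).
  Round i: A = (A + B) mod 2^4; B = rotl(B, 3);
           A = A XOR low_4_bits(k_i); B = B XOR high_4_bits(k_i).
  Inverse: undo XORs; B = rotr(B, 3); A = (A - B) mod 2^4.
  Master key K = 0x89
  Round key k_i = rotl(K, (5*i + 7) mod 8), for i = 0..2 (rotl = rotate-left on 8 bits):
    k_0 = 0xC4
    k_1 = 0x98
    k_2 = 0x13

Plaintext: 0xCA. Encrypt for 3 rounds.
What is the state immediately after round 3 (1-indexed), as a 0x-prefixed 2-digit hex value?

s_0 = plaintext = 0xCA
s_1 = Round(s_0, k_0) = 0x29
s_2 = Round(s_1, k_1) = 0x35
s_3 = Round(s_2, k_2) = 0xBB

0xBB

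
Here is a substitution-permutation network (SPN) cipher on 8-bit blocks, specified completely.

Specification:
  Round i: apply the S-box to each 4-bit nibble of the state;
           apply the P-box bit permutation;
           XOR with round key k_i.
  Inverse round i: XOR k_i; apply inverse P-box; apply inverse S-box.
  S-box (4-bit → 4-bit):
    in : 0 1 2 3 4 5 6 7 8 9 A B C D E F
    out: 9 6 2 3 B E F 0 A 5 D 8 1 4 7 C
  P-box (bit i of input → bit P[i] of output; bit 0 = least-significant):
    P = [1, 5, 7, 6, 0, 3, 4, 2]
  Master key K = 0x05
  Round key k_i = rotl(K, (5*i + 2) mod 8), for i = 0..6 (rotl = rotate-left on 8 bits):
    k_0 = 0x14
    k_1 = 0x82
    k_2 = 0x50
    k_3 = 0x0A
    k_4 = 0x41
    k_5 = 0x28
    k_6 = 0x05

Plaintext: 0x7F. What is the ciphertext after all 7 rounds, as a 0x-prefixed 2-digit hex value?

0x79

s_0 = plaintext = 0x7F
s_1 = Round(s_0, k_0) = 0xD4
s_2 = Round(s_1, k_1) = 0xF0
s_3 = Round(s_2, k_2) = 0x06
s_4 = Round(s_3, k_3) = 0xED
s_5 = Round(s_4, k_4) = 0xD8
s_6 = Round(s_5, k_5) = 0x58
s_7 = Round(s_6, k_6) = 0x79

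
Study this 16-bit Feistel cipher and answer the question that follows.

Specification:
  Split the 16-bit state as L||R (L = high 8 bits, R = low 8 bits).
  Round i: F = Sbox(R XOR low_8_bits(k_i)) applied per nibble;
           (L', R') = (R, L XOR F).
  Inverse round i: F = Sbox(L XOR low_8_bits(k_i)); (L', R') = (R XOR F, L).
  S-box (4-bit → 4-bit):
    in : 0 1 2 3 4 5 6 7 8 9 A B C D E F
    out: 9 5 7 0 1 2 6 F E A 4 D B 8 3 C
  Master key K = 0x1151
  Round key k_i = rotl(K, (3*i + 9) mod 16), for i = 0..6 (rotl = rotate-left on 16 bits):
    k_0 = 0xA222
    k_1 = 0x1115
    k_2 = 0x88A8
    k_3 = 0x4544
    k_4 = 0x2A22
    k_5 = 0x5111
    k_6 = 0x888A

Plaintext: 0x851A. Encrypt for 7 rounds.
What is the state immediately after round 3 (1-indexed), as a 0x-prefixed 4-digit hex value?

0xB9DE

s_0 = plaintext = 0x851A
s_1 = Round(s_0, k_0) = 0x1A8B
s_2 = Round(s_1, k_1) = 0x8BB9
s_3 = Round(s_2, k_2) = 0xB9DE
s_4 = Round(s_3, k_3) = 0xDE1D
s_5 = Round(s_4, k_4) = 0x1DD2
s_6 = Round(s_5, k_5) = 0xD2AD
s_7 = Round(s_6, k_6) = 0xADAD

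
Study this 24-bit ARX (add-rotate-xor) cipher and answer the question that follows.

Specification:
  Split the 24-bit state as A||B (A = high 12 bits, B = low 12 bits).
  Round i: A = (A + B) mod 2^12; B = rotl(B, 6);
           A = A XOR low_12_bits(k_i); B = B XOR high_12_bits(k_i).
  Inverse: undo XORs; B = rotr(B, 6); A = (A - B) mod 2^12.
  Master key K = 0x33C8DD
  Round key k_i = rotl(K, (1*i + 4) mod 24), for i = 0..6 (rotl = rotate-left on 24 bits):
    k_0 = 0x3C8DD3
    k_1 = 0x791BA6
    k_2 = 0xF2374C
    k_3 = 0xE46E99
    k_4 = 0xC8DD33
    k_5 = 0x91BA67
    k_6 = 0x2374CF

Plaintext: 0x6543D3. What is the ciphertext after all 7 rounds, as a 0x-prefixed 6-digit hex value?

s_0 = plaintext = 0x6543D3
s_1 = Round(s_0, k_0) = 0x7F4707
s_2 = Round(s_1, k_1) = 0x55D64D
s_3 = Round(s_2, k_2) = 0xCE6C7A
s_4 = Round(s_3, k_3) = 0x7F90F7
s_5 = Round(s_4, k_4) = 0x5C314E
s_6 = Round(s_5, k_5) = 0xD76A9E
s_7 = Round(s_6, k_6) = 0xCDB59D

0xCDB59D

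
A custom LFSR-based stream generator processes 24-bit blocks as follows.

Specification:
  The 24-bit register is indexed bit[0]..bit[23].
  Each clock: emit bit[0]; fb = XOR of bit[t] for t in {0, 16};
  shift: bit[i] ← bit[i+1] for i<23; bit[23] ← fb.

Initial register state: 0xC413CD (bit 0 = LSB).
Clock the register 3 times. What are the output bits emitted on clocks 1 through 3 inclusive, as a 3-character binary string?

101

reg_0 = 0xC413CD
clock 1: out=1, reg = 0xE209E6
clock 2: out=0, reg = 0x7104F3
clock 3: out=1, reg = 0x388279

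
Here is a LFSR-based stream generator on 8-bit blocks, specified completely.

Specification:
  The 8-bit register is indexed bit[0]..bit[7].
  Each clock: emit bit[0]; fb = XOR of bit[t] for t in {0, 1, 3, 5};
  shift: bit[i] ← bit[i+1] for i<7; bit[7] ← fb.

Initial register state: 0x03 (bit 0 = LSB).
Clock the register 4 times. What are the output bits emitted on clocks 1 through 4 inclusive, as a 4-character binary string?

reg_0 = 0x03
clock 1: out=1, reg = 0x01
clock 2: out=1, reg = 0x80
clock 3: out=0, reg = 0x40
clock 4: out=0, reg = 0x20

1100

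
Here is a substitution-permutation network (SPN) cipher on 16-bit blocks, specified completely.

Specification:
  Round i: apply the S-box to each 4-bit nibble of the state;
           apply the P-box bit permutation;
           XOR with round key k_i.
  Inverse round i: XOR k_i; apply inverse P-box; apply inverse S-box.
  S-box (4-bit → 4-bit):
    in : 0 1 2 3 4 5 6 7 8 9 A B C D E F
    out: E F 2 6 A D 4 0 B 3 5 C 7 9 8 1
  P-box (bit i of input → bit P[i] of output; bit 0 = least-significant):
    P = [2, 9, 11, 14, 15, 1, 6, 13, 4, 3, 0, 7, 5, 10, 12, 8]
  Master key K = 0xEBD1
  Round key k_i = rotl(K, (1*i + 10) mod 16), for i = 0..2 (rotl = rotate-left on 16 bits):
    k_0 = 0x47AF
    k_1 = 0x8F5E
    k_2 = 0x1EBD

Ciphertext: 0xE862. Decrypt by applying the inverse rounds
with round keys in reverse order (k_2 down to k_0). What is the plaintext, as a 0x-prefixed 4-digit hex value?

0xA54E

s_0 = ciphertext = 0xE862
s_1 = InvRound(s_0, k_2) = 0x3118
s_2 = InvRound(s_1, k_1) = 0x371C
s_3 = InvRound(s_2, k_0) = 0xA54E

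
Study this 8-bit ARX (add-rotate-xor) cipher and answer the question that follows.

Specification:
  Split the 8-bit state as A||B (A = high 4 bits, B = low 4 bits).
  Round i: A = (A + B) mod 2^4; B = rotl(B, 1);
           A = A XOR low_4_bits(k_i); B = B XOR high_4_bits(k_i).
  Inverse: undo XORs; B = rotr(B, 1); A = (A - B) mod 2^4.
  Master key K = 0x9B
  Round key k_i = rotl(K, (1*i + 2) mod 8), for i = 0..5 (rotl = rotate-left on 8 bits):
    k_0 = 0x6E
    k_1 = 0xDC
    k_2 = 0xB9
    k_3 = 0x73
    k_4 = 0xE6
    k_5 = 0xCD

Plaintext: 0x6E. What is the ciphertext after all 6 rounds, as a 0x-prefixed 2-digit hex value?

s_0 = plaintext = 0x6E
s_1 = Round(s_0, k_0) = 0xAB
s_2 = Round(s_1, k_1) = 0x9A
s_3 = Round(s_2, k_2) = 0xAE
s_4 = Round(s_3, k_3) = 0xBA
s_5 = Round(s_4, k_4) = 0x3B
s_6 = Round(s_5, k_5) = 0x3B

0x3B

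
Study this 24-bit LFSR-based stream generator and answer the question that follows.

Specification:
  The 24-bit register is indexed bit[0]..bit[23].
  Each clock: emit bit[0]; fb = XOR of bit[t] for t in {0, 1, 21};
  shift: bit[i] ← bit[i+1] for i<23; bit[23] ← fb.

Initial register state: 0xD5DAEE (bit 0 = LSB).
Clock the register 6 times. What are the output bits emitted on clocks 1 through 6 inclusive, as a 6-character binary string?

reg_0 = 0xD5DAEE
clock 1: out=0, reg = 0xEAED77
clock 2: out=1, reg = 0xF576BB
clock 3: out=1, reg = 0xFABB5D
clock 4: out=1, reg = 0x7D5DAE
clock 5: out=0, reg = 0x3EAED7
clock 6: out=1, reg = 0x9F576B

011101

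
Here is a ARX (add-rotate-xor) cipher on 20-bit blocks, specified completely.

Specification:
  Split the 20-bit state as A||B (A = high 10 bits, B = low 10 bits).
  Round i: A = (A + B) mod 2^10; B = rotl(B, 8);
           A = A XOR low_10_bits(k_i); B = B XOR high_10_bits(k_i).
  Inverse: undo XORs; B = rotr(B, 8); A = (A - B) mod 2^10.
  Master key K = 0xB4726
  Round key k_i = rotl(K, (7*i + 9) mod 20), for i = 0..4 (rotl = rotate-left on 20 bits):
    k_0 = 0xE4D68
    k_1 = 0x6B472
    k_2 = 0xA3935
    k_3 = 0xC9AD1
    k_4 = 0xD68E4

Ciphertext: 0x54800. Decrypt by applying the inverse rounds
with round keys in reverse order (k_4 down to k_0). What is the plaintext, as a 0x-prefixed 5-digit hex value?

0xF9EA2

s_0 = ciphertext = 0x54800
s_1 = InvRound(s_0, k_4) = 0x12D6B
s_2 = InvRound(s_1, k_3) = 0x59136
s_3 = InvRound(s_2, k_2) = 0x5BAE3
s_4 = InvRound(s_3, k_1) = 0xF853B
s_5 = InvRound(s_4, k_0) = 0xF9EA2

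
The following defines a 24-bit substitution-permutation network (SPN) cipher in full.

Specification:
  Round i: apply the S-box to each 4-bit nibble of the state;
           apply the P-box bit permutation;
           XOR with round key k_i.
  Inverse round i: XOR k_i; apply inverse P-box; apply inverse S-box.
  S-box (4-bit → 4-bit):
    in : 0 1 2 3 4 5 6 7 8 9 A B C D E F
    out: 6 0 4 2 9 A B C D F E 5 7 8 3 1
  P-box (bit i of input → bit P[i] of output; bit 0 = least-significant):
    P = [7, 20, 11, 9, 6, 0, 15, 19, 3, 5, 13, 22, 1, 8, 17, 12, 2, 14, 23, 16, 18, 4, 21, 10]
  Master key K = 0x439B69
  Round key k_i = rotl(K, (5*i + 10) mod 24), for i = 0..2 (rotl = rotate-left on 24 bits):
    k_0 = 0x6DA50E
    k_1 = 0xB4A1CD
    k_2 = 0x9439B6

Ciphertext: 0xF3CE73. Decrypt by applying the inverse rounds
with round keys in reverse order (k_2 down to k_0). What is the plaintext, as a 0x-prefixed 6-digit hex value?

s_0 = ciphertext = 0xF3CE73
s_1 = InvRound(s_0, k_2) = 0x86A7C4
s_2 = InvRound(s_1, k_1) = 0x712F35
s_3 = InvRound(s_2, k_0) = 0xE1FEAA

0xE1FEAA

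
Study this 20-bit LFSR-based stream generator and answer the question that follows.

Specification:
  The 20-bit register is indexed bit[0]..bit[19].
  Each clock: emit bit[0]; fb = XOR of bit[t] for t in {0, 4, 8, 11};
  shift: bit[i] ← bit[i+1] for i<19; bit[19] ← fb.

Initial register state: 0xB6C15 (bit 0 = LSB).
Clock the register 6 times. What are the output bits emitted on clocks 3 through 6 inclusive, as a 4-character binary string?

reg_0 = 0xB6C15
clock 1: out=1, reg = 0xDB60A
clock 2: out=0, reg = 0x6DB05
clock 3: out=1, reg = 0xB6D82
clock 4: out=0, reg = 0x5B6C1
clock 5: out=1, reg = 0xADB60
clock 6: out=0, reg = 0x56DB0

1010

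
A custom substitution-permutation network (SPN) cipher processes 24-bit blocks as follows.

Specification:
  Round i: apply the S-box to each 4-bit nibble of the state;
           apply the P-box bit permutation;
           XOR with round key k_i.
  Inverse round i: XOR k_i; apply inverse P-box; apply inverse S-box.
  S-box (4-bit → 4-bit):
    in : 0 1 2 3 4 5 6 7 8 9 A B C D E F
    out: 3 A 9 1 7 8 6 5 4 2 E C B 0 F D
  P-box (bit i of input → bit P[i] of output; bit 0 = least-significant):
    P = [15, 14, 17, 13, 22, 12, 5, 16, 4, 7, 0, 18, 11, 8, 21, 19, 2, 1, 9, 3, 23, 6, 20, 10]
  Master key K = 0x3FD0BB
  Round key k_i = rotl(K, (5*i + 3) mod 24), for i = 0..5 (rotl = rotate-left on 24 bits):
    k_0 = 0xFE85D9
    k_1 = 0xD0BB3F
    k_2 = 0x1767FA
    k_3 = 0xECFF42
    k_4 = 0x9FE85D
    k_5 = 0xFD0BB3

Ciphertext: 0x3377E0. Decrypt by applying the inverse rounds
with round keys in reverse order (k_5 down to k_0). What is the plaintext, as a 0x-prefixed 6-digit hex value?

0x3525BC

s_0 = ciphertext = 0x3377E0
s_1 = InvRound(s_0, k_5) = 0xC92F0A
s_2 = InvRound(s_1, k_4) = 0xA49F34
s_3 = InvRound(s_2, k_3) = 0x905371
s_4 = InvRound(s_3, k_2) = 0x21DA1B
s_5 = InvRound(s_4, k_1) = 0x736DF1
s_6 = InvRound(s_5, k_0) = 0x3525BC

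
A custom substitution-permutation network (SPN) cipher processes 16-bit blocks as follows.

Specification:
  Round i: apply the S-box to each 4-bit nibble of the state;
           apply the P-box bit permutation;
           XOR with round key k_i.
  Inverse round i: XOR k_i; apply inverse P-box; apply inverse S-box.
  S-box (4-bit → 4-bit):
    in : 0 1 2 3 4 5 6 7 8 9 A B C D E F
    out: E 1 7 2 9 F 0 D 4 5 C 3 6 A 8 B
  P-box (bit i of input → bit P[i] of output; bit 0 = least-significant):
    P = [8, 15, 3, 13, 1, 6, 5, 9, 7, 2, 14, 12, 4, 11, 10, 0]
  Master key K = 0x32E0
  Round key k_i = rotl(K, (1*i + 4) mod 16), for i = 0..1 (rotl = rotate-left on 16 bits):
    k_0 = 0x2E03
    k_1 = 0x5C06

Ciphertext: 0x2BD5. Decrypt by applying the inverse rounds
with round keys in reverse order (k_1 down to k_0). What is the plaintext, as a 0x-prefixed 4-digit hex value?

s_0 = ciphertext = 0x2BD5
s_1 = InvRound(s_0, k_1) = 0x77F4
s_2 = InvRound(s_1, k_0) = 0xF521

0xF521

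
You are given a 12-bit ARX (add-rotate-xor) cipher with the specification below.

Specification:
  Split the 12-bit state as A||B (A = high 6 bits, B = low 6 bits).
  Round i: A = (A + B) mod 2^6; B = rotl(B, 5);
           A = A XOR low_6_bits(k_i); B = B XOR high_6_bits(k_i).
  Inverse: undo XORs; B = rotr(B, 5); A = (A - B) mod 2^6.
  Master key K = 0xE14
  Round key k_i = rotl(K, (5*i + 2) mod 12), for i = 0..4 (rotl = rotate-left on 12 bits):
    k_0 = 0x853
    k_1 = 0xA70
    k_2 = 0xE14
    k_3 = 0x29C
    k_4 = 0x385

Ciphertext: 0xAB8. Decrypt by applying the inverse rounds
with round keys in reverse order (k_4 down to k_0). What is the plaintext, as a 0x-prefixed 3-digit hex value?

s_0 = ciphertext = 0xAB8
s_1 = InvRound(s_0, k_4) = 0x0AD
s_2 = InvRound(s_1, k_3) = 0x3CF
s_3 = InvRound(s_2, k_2) = 0xB2F
s_4 = InvRound(s_3, k_1) = 0x40C
s_5 = InvRound(s_4, k_0) = 0xA1B

0xA1B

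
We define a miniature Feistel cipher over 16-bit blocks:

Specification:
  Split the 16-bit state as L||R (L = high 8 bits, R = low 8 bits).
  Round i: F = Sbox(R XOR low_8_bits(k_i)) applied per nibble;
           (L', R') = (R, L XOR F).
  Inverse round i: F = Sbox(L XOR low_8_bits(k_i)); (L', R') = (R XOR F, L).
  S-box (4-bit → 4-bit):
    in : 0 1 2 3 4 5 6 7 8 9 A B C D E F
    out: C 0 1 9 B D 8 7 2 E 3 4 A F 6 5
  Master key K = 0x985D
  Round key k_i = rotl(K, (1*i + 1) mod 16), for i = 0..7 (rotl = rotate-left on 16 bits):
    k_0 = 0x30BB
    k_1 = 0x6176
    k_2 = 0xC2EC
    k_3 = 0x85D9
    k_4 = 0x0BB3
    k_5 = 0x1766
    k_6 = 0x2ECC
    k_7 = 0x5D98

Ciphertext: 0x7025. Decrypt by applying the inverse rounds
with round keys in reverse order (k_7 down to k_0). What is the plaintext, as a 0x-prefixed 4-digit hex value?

s_0 = ciphertext = 0x7025
s_1 = InvRound(s_0, k_7) = 0x4770
s_2 = InvRound(s_1, k_6) = 0x5447
s_3 = InvRound(s_2, k_5) = 0xD654
s_4 = InvRound(s_3, k_4) = 0xD9D6
s_5 = InvRound(s_4, k_3) = 0x1AD9
s_6 = InvRound(s_5, k_2) = 0x811A
s_7 = InvRound(s_6, k_1) = 0x4D81
s_8 = InvRound(s_7, k_0) = 0xD94D

0xD94D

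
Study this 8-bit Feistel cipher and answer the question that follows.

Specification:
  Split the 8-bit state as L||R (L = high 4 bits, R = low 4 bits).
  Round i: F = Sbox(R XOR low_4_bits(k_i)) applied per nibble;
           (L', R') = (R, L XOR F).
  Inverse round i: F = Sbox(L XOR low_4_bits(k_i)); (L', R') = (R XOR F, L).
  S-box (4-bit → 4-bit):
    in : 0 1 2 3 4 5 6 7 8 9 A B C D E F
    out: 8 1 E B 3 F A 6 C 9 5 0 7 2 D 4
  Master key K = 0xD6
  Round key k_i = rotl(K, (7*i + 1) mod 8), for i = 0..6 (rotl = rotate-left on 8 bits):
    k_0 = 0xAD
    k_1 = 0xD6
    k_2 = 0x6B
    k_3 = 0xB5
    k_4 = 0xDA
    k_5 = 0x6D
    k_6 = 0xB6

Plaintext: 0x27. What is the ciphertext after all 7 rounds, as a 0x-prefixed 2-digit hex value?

s_0 = plaintext = 0x27
s_1 = Round(s_0, k_0) = 0x77
s_2 = Round(s_1, k_1) = 0x76
s_3 = Round(s_2, k_2) = 0x65
s_4 = Round(s_3, k_3) = 0x5E
s_5 = Round(s_4, k_4) = 0xE6
s_6 = Round(s_5, k_5) = 0x6E
s_7 = Round(s_6, k_6) = 0xEA

0xEA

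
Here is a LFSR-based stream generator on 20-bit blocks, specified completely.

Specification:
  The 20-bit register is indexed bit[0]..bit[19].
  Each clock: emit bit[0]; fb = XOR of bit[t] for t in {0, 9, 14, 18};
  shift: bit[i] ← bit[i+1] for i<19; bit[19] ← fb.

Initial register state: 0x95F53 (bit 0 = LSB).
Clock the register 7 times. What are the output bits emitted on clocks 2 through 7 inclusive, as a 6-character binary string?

reg_0 = 0x95F53
clock 1: out=1, reg = 0xCAFA9
clock 2: out=1, reg = 0xE57D4
clock 3: out=0, reg = 0xF2BEA
clock 4: out=0, reg = 0x795F5
clock 5: out=1, reg = 0x3CAFA
clock 6: out=0, reg = 0x1E57D
clock 7: out=1, reg = 0x0F2BE

100101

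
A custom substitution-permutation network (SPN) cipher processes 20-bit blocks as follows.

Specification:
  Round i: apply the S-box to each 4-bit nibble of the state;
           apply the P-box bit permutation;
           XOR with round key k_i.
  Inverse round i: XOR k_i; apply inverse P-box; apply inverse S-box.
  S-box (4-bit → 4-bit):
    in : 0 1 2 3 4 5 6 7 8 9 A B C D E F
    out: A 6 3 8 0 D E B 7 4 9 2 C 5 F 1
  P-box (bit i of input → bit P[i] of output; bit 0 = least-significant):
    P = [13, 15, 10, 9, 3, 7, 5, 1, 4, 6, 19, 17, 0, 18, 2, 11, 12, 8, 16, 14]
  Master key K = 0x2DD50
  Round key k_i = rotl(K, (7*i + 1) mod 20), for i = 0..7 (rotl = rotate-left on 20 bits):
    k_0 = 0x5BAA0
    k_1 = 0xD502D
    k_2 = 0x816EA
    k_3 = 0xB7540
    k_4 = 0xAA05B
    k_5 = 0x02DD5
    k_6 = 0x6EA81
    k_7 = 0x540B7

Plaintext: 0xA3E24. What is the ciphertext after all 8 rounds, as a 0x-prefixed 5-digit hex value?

s_0 = plaintext = 0xA3E24
s_1 = Round(s_0, k_0) = 0xFE278
s_2 = Round(s_1, k_1) = 0x9ECF2
s_3 = Round(s_2, k_2) = 0x7BEE7
s_4 = Round(s_3, k_3) = 0x586BA
s_5 = Round(s_4, k_4) = 0x5D29E
s_6 = Round(s_5, k_5) = 0x1DBA0
s_7 = Round(s_6, k_6) = 0x769CE
s_8 = Round(s_7, k_7) = 0x9BF91

0x9BF91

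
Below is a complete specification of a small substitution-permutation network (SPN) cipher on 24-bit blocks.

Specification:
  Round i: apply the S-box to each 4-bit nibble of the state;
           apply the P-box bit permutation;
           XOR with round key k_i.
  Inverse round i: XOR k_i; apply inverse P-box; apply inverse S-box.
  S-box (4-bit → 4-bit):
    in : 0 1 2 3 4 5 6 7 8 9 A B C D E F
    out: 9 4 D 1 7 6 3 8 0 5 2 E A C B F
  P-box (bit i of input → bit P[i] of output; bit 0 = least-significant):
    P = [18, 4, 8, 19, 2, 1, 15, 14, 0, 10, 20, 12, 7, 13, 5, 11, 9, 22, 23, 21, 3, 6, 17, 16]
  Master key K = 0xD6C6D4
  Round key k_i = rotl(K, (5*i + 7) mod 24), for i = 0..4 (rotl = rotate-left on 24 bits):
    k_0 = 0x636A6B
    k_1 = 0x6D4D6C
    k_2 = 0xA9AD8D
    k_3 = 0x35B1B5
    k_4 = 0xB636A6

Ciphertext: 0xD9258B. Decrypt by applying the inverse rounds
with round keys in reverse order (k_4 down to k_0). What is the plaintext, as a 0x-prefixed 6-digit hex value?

s_0 = ciphertext = 0xD9258B
s_1 = InvRound(s_0, k_4) = 0x2E1032
s_2 = InvRound(s_1, k_3) = 0xD8694D
s_3 = InvRound(s_2, k_2) = 0xCC35D8
s_4 = InvRound(s_3, k_1) = 0x7DF70A
s_5 = InvRound(s_4, k_0) = 0x58DF12

0x58DF12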